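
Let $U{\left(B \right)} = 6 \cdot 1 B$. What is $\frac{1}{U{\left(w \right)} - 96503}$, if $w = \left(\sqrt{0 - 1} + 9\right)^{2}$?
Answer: $- \frac{96023}{9220428193} - \frac{108 i}{9220428193} \approx -1.0414 \cdot 10^{-5} - 1.1713 \cdot 10^{-8} i$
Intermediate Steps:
$w = \left(9 + i\right)^{2}$ ($w = \left(\sqrt{-1} + 9\right)^{2} = \left(i + 9\right)^{2} = \left(9 + i\right)^{2} \approx 80.0 + 18.0 i$)
$U{\left(B \right)} = 6 B$
$\frac{1}{U{\left(w \right)} - 96503} = \frac{1}{6 \left(9 + i\right)^{2} - 96503} = \frac{1}{-96503 + 6 \left(9 + i\right)^{2}}$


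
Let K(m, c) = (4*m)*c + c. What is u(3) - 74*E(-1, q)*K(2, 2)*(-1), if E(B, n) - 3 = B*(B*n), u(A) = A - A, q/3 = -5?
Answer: -15984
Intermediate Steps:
q = -15 (q = 3*(-5) = -15)
u(A) = 0
E(B, n) = 3 + n*B² (E(B, n) = 3 + B*(B*n) = 3 + n*B²)
K(m, c) = c + 4*c*m (K(m, c) = 4*c*m + c = c + 4*c*m)
u(3) - 74*E(-1, q)*K(2, 2)*(-1) = 0 - 74*(3 - 15*(-1)²)*(2*(1 + 4*2))*(-1) = 0 - 74*(3 - 15*1)*(2*(1 + 8))*(-1) = 0 - 74*(3 - 15)*(2*9)*(-1) = 0 - 74*(-12*18)*(-1) = 0 - (-15984)*(-1) = 0 - 74*216 = 0 - 15984 = -15984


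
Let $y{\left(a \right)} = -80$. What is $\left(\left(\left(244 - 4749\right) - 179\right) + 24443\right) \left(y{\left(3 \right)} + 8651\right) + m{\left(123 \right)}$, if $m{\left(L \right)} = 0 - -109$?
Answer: $169354498$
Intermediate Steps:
$m{\left(L \right)} = 109$ ($m{\left(L \right)} = 0 + 109 = 109$)
$\left(\left(\left(244 - 4749\right) - 179\right) + 24443\right) \left(y{\left(3 \right)} + 8651\right) + m{\left(123 \right)} = \left(\left(\left(244 - 4749\right) - 179\right) + 24443\right) \left(-80 + 8651\right) + 109 = \left(\left(-4505 - 179\right) + 24443\right) 8571 + 109 = \left(-4684 + 24443\right) 8571 + 109 = 19759 \cdot 8571 + 109 = 169354389 + 109 = 169354498$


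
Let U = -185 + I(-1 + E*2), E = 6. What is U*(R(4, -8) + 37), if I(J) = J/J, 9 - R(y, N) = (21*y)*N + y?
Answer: -131376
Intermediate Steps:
R(y, N) = 9 - y - 21*N*y (R(y, N) = 9 - ((21*y)*N + y) = 9 - (21*N*y + y) = 9 - (y + 21*N*y) = 9 + (-y - 21*N*y) = 9 - y - 21*N*y)
I(J) = 1
U = -184 (U = -185 + 1 = -184)
U*(R(4, -8) + 37) = -184*((9 - 1*4 - 21*(-8)*4) + 37) = -184*((9 - 4 + 672) + 37) = -184*(677 + 37) = -184*714 = -131376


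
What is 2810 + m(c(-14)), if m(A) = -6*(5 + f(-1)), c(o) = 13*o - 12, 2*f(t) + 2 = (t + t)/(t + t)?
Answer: 2783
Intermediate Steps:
f(t) = -½ (f(t) = -1 + ((t + t)/(t + t))/2 = -1 + ((2*t)/((2*t)))/2 = -1 + ((2*t)*(1/(2*t)))/2 = -1 + (½)*1 = -1 + ½ = -½)
c(o) = -12 + 13*o
m(A) = -27 (m(A) = -6*(5 - ½) = -6*9/2 = -27)
2810 + m(c(-14)) = 2810 - 27 = 2783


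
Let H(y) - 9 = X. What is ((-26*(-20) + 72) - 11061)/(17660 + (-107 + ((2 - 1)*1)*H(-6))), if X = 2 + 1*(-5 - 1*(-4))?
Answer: -10469/17563 ≈ -0.59608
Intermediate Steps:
X = 1 (X = 2 + 1*(-5 + 4) = 2 + 1*(-1) = 2 - 1 = 1)
H(y) = 10 (H(y) = 9 + 1 = 10)
((-26*(-20) + 72) - 11061)/(17660 + (-107 + ((2 - 1)*1)*H(-6))) = ((-26*(-20) + 72) - 11061)/(17660 + (-107 + ((2 - 1)*1)*10)) = ((520 + 72) - 11061)/(17660 + (-107 + (1*1)*10)) = (592 - 11061)/(17660 + (-107 + 1*10)) = -10469/(17660 + (-107 + 10)) = -10469/(17660 - 97) = -10469/17563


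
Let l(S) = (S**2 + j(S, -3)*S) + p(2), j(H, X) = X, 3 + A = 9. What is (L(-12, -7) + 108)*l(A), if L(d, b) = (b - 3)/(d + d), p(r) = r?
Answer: 6505/3 ≈ 2168.3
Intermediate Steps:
A = 6 (A = -3 + 9 = 6)
L(d, b) = (-3 + b)/(2*d) (L(d, b) = (-3 + b)/((2*d)) = (-3 + b)*(1/(2*d)) = (-3 + b)/(2*d))
l(S) = 2 + S**2 - 3*S (l(S) = (S**2 - 3*S) + 2 = 2 + S**2 - 3*S)
(L(-12, -7) + 108)*l(A) = ((1/2)*(-3 - 7)/(-12) + 108)*(2 + 6**2 - 3*6) = ((1/2)*(-1/12)*(-10) + 108)*(2 + 36 - 18) = (5/12 + 108)*20 = (1301/12)*20 = 6505/3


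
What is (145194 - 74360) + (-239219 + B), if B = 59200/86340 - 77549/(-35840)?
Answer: -26052301867367/154721280 ≈ -1.6838e+5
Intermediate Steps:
B = 440865433/154721280 (B = 59200*(1/86340) - 77549*(-1/35840) = 2960/4317 + 77549/35840 = 440865433/154721280 ≈ 2.8494)
(145194 - 74360) + (-239219 + B) = (145194 - 74360) + (-239219 + 440865433/154721280) = 70834 - 37011829014887/154721280 = -26052301867367/154721280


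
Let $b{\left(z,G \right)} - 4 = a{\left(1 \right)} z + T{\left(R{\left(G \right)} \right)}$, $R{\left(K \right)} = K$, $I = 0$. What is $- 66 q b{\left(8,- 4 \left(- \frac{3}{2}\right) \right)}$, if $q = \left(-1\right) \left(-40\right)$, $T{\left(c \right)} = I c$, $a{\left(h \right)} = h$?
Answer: $-31680$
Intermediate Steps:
$T{\left(c \right)} = 0$ ($T{\left(c \right)} = 0 c = 0$)
$q = 40$
$b{\left(z,G \right)} = 4 + z$ ($b{\left(z,G \right)} = 4 + \left(1 z + 0\right) = 4 + \left(z + 0\right) = 4 + z$)
$- 66 q b{\left(8,- 4 \left(- \frac{3}{2}\right) \right)} = \left(-66\right) 40 \left(4 + 8\right) = \left(-2640\right) 12 = -31680$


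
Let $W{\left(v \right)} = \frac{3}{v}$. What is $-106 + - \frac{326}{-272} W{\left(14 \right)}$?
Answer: $- \frac{201335}{1904} \approx -105.74$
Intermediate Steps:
$-106 + - \frac{326}{-272} W{\left(14 \right)} = -106 + - \frac{326}{-272} \cdot \frac{3}{14} = -106 + \left(-326\right) \left(- \frac{1}{272}\right) 3 \cdot \frac{1}{14} = -106 + \frac{163}{136} \cdot \frac{3}{14} = -106 + \frac{489}{1904} = - \frac{201335}{1904}$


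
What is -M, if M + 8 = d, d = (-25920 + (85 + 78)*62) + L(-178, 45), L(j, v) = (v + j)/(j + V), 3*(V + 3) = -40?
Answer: 9223827/583 ≈ 15821.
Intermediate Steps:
V = -49/3 (V = -3 + (⅓)*(-40) = -3 - 40/3 = -49/3 ≈ -16.333)
L(j, v) = (j + v)/(-49/3 + j) (L(j, v) = (v + j)/(j - 49/3) = (j + v)/(-49/3 + j))
d = -9219163/583 (d = (-25920 + (85 + 78)*62) + 3*(-178 + 45)/(-49 + 3*(-178)) = (-25920 + 163*62) + 3*(-133)/(-49 - 534) = (-25920 + 10106) + 3*(-133)/(-583) = -15814 + 3*(-1/583)*(-133) = -15814 + 399/583 = -9219163/583 ≈ -15813.)
M = -9223827/583 (M = -8 - 9219163/583 = -9223827/583 ≈ -15821.)
-M = -1*(-9223827/583) = 9223827/583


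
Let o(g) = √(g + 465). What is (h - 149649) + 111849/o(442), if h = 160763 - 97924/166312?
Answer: 462073411/41578 + 111849*√907/907 ≈ 14827.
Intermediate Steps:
o(g) = √(465 + g)
h = 6684179533/41578 (h = 160763 - 97924/166312 = 160763 - 1*24481/41578 = 160763 - 24481/41578 = 6684179533/41578 ≈ 1.6076e+5)
(h - 149649) + 111849/o(442) = (6684179533/41578 - 149649) + 111849/(√(465 + 442)) = 462073411/41578 + 111849/(√907) = 462073411/41578 + 111849*(√907/907) = 462073411/41578 + 111849*√907/907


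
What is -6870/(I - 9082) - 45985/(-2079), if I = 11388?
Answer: 45879340/2397087 ≈ 19.140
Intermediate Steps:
-6870/(I - 9082) - 45985/(-2079) = -6870/(11388 - 9082) - 45985/(-2079) = -6870/2306 - 45985*(-1/2079) = -6870*1/2306 + 45985/2079 = -3435/1153 + 45985/2079 = 45879340/2397087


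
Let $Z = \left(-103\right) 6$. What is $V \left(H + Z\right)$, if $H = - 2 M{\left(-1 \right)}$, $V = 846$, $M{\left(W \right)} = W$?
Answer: $-521136$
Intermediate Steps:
$Z = -618$
$H = 2$ ($H = \left(-2\right) \left(-1\right) = 2$)
$V \left(H + Z\right) = 846 \left(2 - 618\right) = 846 \left(-616\right) = -521136$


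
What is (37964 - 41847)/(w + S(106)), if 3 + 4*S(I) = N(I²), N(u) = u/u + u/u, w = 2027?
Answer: -1412/737 ≈ -1.9159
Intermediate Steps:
N(u) = 2 (N(u) = 1 + 1 = 2)
S(I) = -¼ (S(I) = -¾ + (¼)*2 = -¾ + ½ = -¼)
(37964 - 41847)/(w + S(106)) = (37964 - 41847)/(2027 - ¼) = -3883/8107/4 = -3883*4/8107 = -1412/737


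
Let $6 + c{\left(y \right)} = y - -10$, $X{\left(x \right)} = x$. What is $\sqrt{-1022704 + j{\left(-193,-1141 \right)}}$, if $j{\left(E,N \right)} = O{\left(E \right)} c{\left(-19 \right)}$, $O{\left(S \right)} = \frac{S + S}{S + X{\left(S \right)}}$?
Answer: $i \sqrt{1022719} \approx 1011.3 i$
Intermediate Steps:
$c{\left(y \right)} = 4 + y$ ($c{\left(y \right)} = -6 + \left(y - -10\right) = -6 + \left(y + 10\right) = -6 + \left(10 + y\right) = 4 + y$)
$O{\left(S \right)} = 1$ ($O{\left(S \right)} = \frac{S + S}{S + S} = \frac{2 S}{2 S} = 2 S \frac{1}{2 S} = 1$)
$j{\left(E,N \right)} = -15$ ($j{\left(E,N \right)} = 1 \left(4 - 19\right) = 1 \left(-15\right) = -15$)
$\sqrt{-1022704 + j{\left(-193,-1141 \right)}} = \sqrt{-1022704 - 15} = \sqrt{-1022719} = i \sqrt{1022719}$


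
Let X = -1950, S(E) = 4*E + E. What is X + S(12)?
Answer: -1890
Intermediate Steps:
S(E) = 5*E
X + S(12) = -1950 + 5*12 = -1950 + 60 = -1890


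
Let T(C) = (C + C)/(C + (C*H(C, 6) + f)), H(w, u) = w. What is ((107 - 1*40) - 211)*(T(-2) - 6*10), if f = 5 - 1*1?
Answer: 8736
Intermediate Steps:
f = 4 (f = 5 - 1 = 4)
T(C) = 2*C/(4 + C + C²) (T(C) = (C + C)/(C + (C*C + 4)) = (2*C)/(C + (C² + 4)) = (2*C)/(C + (4 + C²)) = (2*C)/(4 + C + C²) = 2*C/(4 + C + C²))
((107 - 1*40) - 211)*(T(-2) - 6*10) = ((107 - 1*40) - 211)*(2*(-2)/(4 - 2 + (-2)²) - 6*10) = ((107 - 40) - 211)*(2*(-2)/(4 - 2 + 4) - 60) = (67 - 211)*(2*(-2)/6 - 60) = -144*(2*(-2)*(⅙) - 60) = -144*(-⅔ - 60) = -144*(-182/3) = 8736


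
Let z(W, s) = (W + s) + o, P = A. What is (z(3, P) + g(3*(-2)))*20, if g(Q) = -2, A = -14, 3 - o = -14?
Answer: 80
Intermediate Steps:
o = 17 (o = 3 - 1*(-14) = 3 + 14 = 17)
P = -14
z(W, s) = 17 + W + s (z(W, s) = (W + s) + 17 = 17 + W + s)
(z(3, P) + g(3*(-2)))*20 = ((17 + 3 - 14) - 2)*20 = (6 - 2)*20 = 4*20 = 80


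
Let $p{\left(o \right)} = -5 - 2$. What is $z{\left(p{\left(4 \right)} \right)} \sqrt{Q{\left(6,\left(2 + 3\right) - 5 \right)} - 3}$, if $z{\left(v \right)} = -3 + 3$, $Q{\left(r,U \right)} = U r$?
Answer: $0$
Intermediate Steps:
$p{\left(o \right)} = -7$ ($p{\left(o \right)} = -5 - 2 = -7$)
$z{\left(v \right)} = 0$
$z{\left(p{\left(4 \right)} \right)} \sqrt{Q{\left(6,\left(2 + 3\right) - 5 \right)} - 3} = 0 \sqrt{\left(\left(2 + 3\right) - 5\right) 6 - 3} = 0 \sqrt{\left(5 - 5\right) 6 - 3} = 0 \sqrt{0 \cdot 6 - 3} = 0 \sqrt{0 - 3} = 0 \sqrt{-3} = 0 i \sqrt{3} = 0$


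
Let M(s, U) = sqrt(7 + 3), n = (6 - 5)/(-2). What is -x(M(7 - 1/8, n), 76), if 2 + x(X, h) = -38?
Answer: 40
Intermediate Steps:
n = -1/2 (n = 1*(-1/2) = -1/2 ≈ -0.50000)
M(s, U) = sqrt(10)
x(X, h) = -40 (x(X, h) = -2 - 38 = -40)
-x(M(7 - 1/8, n), 76) = -1*(-40) = 40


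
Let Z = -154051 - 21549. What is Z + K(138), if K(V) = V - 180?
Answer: -175642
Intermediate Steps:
Z = -175600
K(V) = -180 + V
Z + K(138) = -175600 + (-180 + 138) = -175600 - 42 = -175642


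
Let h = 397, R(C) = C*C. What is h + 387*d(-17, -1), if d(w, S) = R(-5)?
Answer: 10072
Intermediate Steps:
R(C) = C**2
d(w, S) = 25 (d(w, S) = (-5)**2 = 25)
h + 387*d(-17, -1) = 397 + 387*25 = 397 + 9675 = 10072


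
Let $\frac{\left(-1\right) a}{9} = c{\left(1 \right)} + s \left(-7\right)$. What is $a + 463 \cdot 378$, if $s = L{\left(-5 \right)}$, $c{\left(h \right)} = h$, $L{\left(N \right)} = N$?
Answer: $174690$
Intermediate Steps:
$s = -5$
$a = -324$ ($a = - 9 \left(1 - -35\right) = - 9 \left(1 + 35\right) = \left(-9\right) 36 = -324$)
$a + 463 \cdot 378 = -324 + 463 \cdot 378 = -324 + 175014 = 174690$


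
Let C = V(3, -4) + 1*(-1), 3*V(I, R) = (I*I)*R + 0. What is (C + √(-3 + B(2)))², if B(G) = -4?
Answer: (13 - I*√7)² ≈ 162.0 - 68.79*I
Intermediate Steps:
V(I, R) = R*I²/3 (V(I, R) = ((I*I)*R + 0)/3 = (I²*R + 0)/3 = (R*I² + 0)/3 = (R*I²)/3 = R*I²/3)
C = -13 (C = (⅓)*(-4)*3² + 1*(-1) = (⅓)*(-4)*9 - 1 = -12 - 1 = -13)
(C + √(-3 + B(2)))² = (-13 + √(-3 - 4))² = (-13 + √(-7))² = (-13 + I*√7)²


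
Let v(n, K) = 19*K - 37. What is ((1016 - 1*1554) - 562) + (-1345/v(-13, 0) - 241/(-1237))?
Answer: -48673218/45769 ≈ -1063.5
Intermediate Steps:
v(n, K) = -37 + 19*K
((1016 - 1*1554) - 562) + (-1345/v(-13, 0) - 241/(-1237)) = ((1016 - 1*1554) - 562) + (-1345/(-37 + 19*0) - 241/(-1237)) = ((1016 - 1554) - 562) + (-1345/(-37 + 0) - 241*(-1/1237)) = (-538 - 562) + (-1345/(-37) + 241/1237) = -1100 + (-1345*(-1/37) + 241/1237) = -1100 + (1345/37 + 241/1237) = -1100 + 1672682/45769 = -48673218/45769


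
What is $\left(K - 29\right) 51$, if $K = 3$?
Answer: $-1326$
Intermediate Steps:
$\left(K - 29\right) 51 = \left(3 - 29\right) 51 = \left(-26\right) 51 = -1326$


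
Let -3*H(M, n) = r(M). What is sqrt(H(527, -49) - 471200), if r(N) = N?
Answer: 11*I*sqrt(35061)/3 ≈ 686.57*I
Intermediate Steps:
H(M, n) = -M/3
sqrt(H(527, -49) - 471200) = sqrt(-1/3*527 - 471200) = sqrt(-527/3 - 471200) = sqrt(-1414127/3) = 11*I*sqrt(35061)/3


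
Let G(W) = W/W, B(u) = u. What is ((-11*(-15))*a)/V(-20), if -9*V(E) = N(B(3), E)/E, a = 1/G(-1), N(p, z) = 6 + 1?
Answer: 29700/7 ≈ 4242.9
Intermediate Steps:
G(W) = 1
N(p, z) = 7
a = 1 (a = 1/1 = 1)
V(E) = -7/(9*E)
((-11*(-15))*a)/V(-20) = (-11*(-15)*1)/((-7/9/(-20))) = (165*1)/((-7/9*(-1/20))) = 165/(7/180) = 165*(180/7) = 29700/7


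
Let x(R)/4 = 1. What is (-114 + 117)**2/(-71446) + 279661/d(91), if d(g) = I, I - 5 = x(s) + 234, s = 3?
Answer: 19980657619/17361378 ≈ 1150.9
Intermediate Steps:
x(R) = 4 (x(R) = 4*1 = 4)
I = 243 (I = 5 + (4 + 234) = 5 + 238 = 243)
d(g) = 243
(-114 + 117)**2/(-71446) + 279661/d(91) = (-114 + 117)**2/(-71446) + 279661/243 = 3**2*(-1/71446) + 279661*(1/243) = 9*(-1/71446) + 279661/243 = -9/71446 + 279661/243 = 19980657619/17361378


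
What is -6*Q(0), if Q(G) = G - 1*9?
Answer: 54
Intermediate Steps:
Q(G) = -9 + G (Q(G) = G - 9 = -9 + G)
-6*Q(0) = -6*(-9 + 0) = -6*(-9) = 54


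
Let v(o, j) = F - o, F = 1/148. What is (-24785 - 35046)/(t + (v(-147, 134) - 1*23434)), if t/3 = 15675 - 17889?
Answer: 8854988/4429491 ≈ 1.9991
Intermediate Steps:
t = -6642 (t = 3*(15675 - 17889) = 3*(-2214) = -6642)
F = 1/148 ≈ 0.0067568
v(o, j) = 1/148 - o
(-24785 - 35046)/(t + (v(-147, 134) - 1*23434)) = (-24785 - 35046)/(-6642 + ((1/148 - 1*(-147)) - 1*23434)) = -59831/(-6642 + ((1/148 + 147) - 23434)) = -59831/(-6642 + (21757/148 - 23434)) = -59831/(-6642 - 3446475/148) = -59831/(-4429491/148) = -59831*(-148/4429491) = 8854988/4429491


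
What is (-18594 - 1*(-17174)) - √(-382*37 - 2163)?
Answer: -1420 - I*√16297 ≈ -1420.0 - 127.66*I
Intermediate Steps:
(-18594 - 1*(-17174)) - √(-382*37 - 2163) = (-18594 + 17174) - √(-14134 - 2163) = -1420 - √(-16297) = -1420 - I*√16297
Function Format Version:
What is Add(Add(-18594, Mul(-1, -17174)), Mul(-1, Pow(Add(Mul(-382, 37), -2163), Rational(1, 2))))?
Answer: Add(-1420, Mul(-1, I, Pow(16297, Rational(1, 2)))) ≈ Add(-1420.0, Mul(-127.66, I))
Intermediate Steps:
Add(Add(-18594, Mul(-1, -17174)), Mul(-1, Pow(Add(Mul(-382, 37), -2163), Rational(1, 2)))) = Add(Add(-18594, 17174), Mul(-1, Pow(Add(-14134, -2163), Rational(1, 2)))) = Add(-1420, Mul(-1, Pow(-16297, Rational(1, 2)))) = Add(-1420, Mul(-1, Mul(I, Pow(16297, Rational(1, 2))))) = Add(-1420, Mul(-1, I, Pow(16297, Rational(1, 2))))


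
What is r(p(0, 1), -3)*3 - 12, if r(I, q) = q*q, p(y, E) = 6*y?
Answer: 15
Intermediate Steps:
r(I, q) = q²
r(p(0, 1), -3)*3 - 12 = (-3)²*3 - 12 = 9*3 - 12 = 27 - 12 = 15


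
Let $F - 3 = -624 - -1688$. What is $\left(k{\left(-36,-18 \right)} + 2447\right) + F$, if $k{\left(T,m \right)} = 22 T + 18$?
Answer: $2740$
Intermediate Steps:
$k{\left(T,m \right)} = 18 + 22 T$
$F = 1067$ ($F = 3 - -1064 = 3 + \left(-624 + 1688\right) = 3 + 1064 = 1067$)
$\left(k{\left(-36,-18 \right)} + 2447\right) + F = \left(\left(18 + 22 \left(-36\right)\right) + 2447\right) + 1067 = \left(\left(18 - 792\right) + 2447\right) + 1067 = \left(-774 + 2447\right) + 1067 = 1673 + 1067 = 2740$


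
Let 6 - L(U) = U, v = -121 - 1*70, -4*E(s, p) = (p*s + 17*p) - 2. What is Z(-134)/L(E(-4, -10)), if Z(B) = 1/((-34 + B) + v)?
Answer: 1/9693 ≈ 0.00010317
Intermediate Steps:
E(s, p) = ½ - 17*p/4 - p*s/4 (E(s, p) = -((p*s + 17*p) - 2)/4 = -((17*p + p*s) - 2)/4 = -(-2 + 17*p + p*s)/4 = ½ - 17*p/4 - p*s/4)
v = -191 (v = -121 - 70 = -191)
L(U) = 6 - U
Z(B) = 1/(-225 + B) (Z(B) = 1/((-34 + B) - 191) = 1/(-225 + B))
Z(-134)/L(E(-4, -10)) = 1/((-225 - 134)*(6 - (½ - 17/4*(-10) - ¼*(-10)*(-4)))) = 1/((-359)*(6 - (½ + 85/2 - 10))) = -1/(359*(6 - 1*33)) = -1/(359*(6 - 33)) = -1/359/(-27) = -1/359*(-1/27) = 1/9693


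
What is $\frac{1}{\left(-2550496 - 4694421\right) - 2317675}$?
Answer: $- \frac{1}{9562592} \approx -1.0457 \cdot 10^{-7}$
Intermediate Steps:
$\frac{1}{\left(-2550496 - 4694421\right) - 2317675} = \frac{1}{-7244917 - 2317675} = \frac{1}{-9562592} = - \frac{1}{9562592}$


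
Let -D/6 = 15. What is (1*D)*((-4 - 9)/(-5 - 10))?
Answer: -78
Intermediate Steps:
D = -90 (D = -6*15 = -90)
(1*D)*((-4 - 9)/(-5 - 10)) = (1*(-90))*((-4 - 9)/(-5 - 10)) = -(-1170)/(-15) = -(-1170)*(-1)/15 = -90*13/15 = -78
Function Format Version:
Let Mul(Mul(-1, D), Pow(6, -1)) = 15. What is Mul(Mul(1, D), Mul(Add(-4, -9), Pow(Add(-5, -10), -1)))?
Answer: -78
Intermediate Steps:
D = -90 (D = Mul(-6, 15) = -90)
Mul(Mul(1, D), Mul(Add(-4, -9), Pow(Add(-5, -10), -1))) = Mul(Mul(1, -90), Mul(Add(-4, -9), Pow(Add(-5, -10), -1))) = Mul(-90, Mul(-13, Pow(-15, -1))) = Mul(-90, Mul(-13, Rational(-1, 15))) = Mul(-90, Rational(13, 15)) = -78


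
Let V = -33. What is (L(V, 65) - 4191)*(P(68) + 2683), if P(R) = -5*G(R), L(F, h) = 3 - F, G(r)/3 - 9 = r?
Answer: -6348840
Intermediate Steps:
G(r) = 27 + 3*r
P(R) = -135 - 15*R (P(R) = -5*(27 + 3*R) = -135 - 15*R)
(L(V, 65) - 4191)*(P(68) + 2683) = ((3 - 1*(-33)) - 4191)*((-135 - 15*68) + 2683) = ((3 + 33) - 4191)*((-135 - 1020) + 2683) = (36 - 4191)*(-1155 + 2683) = -4155*1528 = -6348840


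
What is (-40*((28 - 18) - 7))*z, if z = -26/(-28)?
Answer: -780/7 ≈ -111.43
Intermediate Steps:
z = 13/14 (z = -26*(-1/28) = 13/14 ≈ 0.92857)
(-40*((28 - 18) - 7))*z = -40*((28 - 18) - 7)*(13/14) = -40*(10 - 7)*(13/14) = -40*3*(13/14) = -120*13/14 = -780/7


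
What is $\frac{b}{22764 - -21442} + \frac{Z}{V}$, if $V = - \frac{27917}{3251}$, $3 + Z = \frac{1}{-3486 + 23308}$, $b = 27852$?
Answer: $\frac{11979209162369}{12231154217722} \approx 0.9794$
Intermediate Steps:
$Z = - \frac{59465}{19822}$ ($Z = -3 + \frac{1}{-3486 + 23308} = -3 + \frac{1}{19822} = - \frac{59465}{19822} \approx -3.0$)
$V = - \frac{27917}{3251}$ ($V = \left(-27917\right) \frac{1}{3251} = - \frac{27917}{3251} \approx -8.5872$)
$\frac{b}{22764 - -21442} + \frac{Z}{V} = \frac{27852}{22764 - -21442} - \frac{59465}{19822 \left(- \frac{27917}{3251}\right)} = \frac{27852}{22764 + 21442} - - \frac{193320715}{553370774} = \frac{27852}{44206} + \frac{193320715}{553370774} = 27852 \cdot \frac{1}{44206} + \frac{193320715}{553370774} = \frac{13926}{22103} + \frac{193320715}{553370774} = \frac{11979209162369}{12231154217722}$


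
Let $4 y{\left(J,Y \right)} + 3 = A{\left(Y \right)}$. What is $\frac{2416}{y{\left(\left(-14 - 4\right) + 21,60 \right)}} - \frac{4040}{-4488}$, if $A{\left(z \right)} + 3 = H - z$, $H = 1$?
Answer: $- \frac{5388679}{36465} \approx -147.78$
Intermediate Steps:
$A{\left(z \right)} = -2 - z$ ($A{\left(z \right)} = -3 - \left(-1 + z\right) = -2 - z$)
$y{\left(J,Y \right)} = - \frac{5}{4} - \frac{Y}{4}$ ($y{\left(J,Y \right)} = - \frac{3}{4} + \frac{-2 - Y}{4} = - \frac{3}{4} - \left(\frac{1}{2} + \frac{Y}{4}\right) = - \frac{5}{4} - \frac{Y}{4}$)
$\frac{2416}{y{\left(\left(-14 - 4\right) + 21,60 \right)}} - \frac{4040}{-4488} = \frac{2416}{- \frac{5}{4} - 15} - \frac{4040}{-4488} = \frac{2416}{- \frac{5}{4} - 15} - - \frac{505}{561} = \frac{2416}{- \frac{65}{4}} + \frac{505}{561} = 2416 \left(- \frac{4}{65}\right) + \frac{505}{561} = - \frac{9664}{65} + \frac{505}{561} = - \frac{5388679}{36465}$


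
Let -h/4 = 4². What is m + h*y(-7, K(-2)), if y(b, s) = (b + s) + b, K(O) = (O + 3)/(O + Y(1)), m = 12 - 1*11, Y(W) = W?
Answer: 961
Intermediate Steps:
m = 1 (m = 12 - 11 = 1)
K(O) = (3 + O)/(1 + O) (K(O) = (O + 3)/(O + 1) = (3 + O)/(1 + O))
y(b, s) = s + 2*b
h = -64 (h = -4*4² = -4*16 = -64)
m + h*y(-7, K(-2)) = 1 - 64*((3 - 2)/(1 - 2) + 2*(-7)) = 1 - 64*(1/(-1) - 14) = 1 - 64*(-1*1 - 14) = 1 - 64*(-1 - 14) = 1 - 64*(-15) = 1 + 960 = 961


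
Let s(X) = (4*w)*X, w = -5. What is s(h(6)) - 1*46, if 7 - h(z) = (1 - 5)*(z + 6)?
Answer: -1146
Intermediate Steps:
h(z) = 31 + 4*z (h(z) = 7 - (1 - 5)*(z + 6) = 7 - (-4)*(6 + z) = 7 - (-24 - 4*z) = 7 + (24 + 4*z) = 31 + 4*z)
s(X) = -20*X (s(X) = (4*(-5))*X = -20*X)
s(h(6)) - 1*46 = -20*(31 + 4*6) - 1*46 = -20*(31 + 24) - 46 = -20*55 - 46 = -1100 - 46 = -1146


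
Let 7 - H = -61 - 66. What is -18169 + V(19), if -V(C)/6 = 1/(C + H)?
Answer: -926621/51 ≈ -18169.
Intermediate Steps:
H = 134 (H = 7 - (-61 - 66) = 7 - 1*(-127) = 7 + 127 = 134)
V(C) = -6/(134 + C) (V(C) = -6/(C + 134) = -6/(134 + C))
-18169 + V(19) = -18169 - 6/(134 + 19) = -18169 - 6/153 = -18169 - 6*1/153 = -18169 - 2/51 = -926621/51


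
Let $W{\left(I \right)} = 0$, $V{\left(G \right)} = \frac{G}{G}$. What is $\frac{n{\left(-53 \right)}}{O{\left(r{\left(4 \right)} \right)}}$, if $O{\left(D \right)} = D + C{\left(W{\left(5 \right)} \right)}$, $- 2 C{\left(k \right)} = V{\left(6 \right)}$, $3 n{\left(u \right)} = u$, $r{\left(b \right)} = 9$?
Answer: $- \frac{106}{51} \approx -2.0784$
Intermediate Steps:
$V{\left(G \right)} = 1$
$n{\left(u \right)} = \frac{u}{3}$
$C{\left(k \right)} = - \frac{1}{2}$ ($C{\left(k \right)} = \left(- \frac{1}{2}\right) 1 = - \frac{1}{2}$)
$O{\left(D \right)} = - \frac{1}{2} + D$ ($O{\left(D \right)} = D - \frac{1}{2} = - \frac{1}{2} + D$)
$\frac{n{\left(-53 \right)}}{O{\left(r{\left(4 \right)} \right)}} = \frac{\frac{1}{3} \left(-53\right)}{- \frac{1}{2} + 9} = - \frac{53}{3 \cdot \frac{17}{2}} = \left(- \frac{53}{3}\right) \frac{2}{17} = - \frac{106}{51}$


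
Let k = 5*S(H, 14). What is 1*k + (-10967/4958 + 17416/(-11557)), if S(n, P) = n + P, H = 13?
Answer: 1074621809/8185658 ≈ 131.28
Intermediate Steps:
S(n, P) = P + n
k = 135 (k = 5*(14 + 13) = 5*27 = 135)
1*k + (-10967/4958 + 17416/(-11557)) = 1*135 + (-10967/4958 + 17416/(-11557)) = 135 + (-10967*1/4958 + 17416*(-1/11557)) = 135 + (-10967/4958 - 2488/1651) = 135 - 30442021/8185658 = 1074621809/8185658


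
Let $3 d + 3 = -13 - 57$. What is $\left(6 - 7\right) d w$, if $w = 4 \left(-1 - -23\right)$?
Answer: $\frac{6424}{3} \approx 2141.3$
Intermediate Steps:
$d = - \frac{73}{3}$ ($d = -1 + \frac{-13 - 57}{3} = -1 + \frac{1}{3} \left(-70\right) = -1 - \frac{70}{3} = - \frac{73}{3} \approx -24.333$)
$w = 88$ ($w = 4 \left(-1 + 23\right) = 4 \cdot 22 = 88$)
$\left(6 - 7\right) d w = \left(6 - 7\right) \left(- \frac{73}{3}\right) 88 = \left(-1\right) \left(- \frac{73}{3}\right) 88 = \frac{73}{3} \cdot 88 = \frac{6424}{3}$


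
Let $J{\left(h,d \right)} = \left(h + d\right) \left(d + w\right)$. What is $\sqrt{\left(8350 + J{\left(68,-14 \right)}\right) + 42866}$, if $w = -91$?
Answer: $\sqrt{45546} \approx 213.42$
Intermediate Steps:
$J{\left(h,d \right)} = \left(-91 + d\right) \left(d + h\right)$ ($J{\left(h,d \right)} = \left(h + d\right) \left(d - 91\right) = \left(d + h\right) \left(-91 + d\right) = \left(-91 + d\right) \left(d + h\right)$)
$\sqrt{\left(8350 + J{\left(68,-14 \right)}\right) + 42866} = \sqrt{\left(8350 - \left(5866 - 196\right)\right) + 42866} = \sqrt{\left(8350 + \left(196 + 1274 - 6188 - 952\right)\right) + 42866} = \sqrt{\left(8350 - 5670\right) + 42866} = \sqrt{2680 + 42866} = \sqrt{45546}$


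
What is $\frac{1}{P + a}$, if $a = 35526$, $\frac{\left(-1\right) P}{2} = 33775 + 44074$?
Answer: $- \frac{1}{120172} \approx -8.3214 \cdot 10^{-6}$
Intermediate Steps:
$P = -155698$ ($P = - 2 \left(33775 + 44074\right) = \left(-2\right) 77849 = -155698$)
$\frac{1}{P + a} = \frac{1}{-155698 + 35526} = \frac{1}{-120172} = - \frac{1}{120172}$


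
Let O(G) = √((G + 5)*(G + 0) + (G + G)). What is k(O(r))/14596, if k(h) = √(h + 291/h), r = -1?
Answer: 2^(¾)*3^(¼)*√95*√(-I)/29192 ≈ 0.00052256 - 0.00052256*I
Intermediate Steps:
O(G) = √(2*G + G*(5 + G)) (O(G) = √((5 + G)*G + 2*G) = √(G*(5 + G) + 2*G) = √(2*G + G*(5 + G)))
k(O(r))/14596 = √(√(-(7 - 1)) + 291/(√(-(7 - 1))))/14596 = √(√(-1*6) + 291/(√(-1*6)))*(1/14596) = √(√(-6) + 291/(√(-6)))*(1/14596) = √(I*√6 + 291/((I*√6)))*(1/14596) = √(I*√6 + 291*(-I*√6/6))*(1/14596) = √(I*√6 - 97*I*√6/2)*(1/14596) = √(-95*I*√6/2)*(1/14596) = (2^(¾)*3^(¼)*√95*√(-I)/2)*(1/14596) = 2^(¾)*3^(¼)*√95*√(-I)/29192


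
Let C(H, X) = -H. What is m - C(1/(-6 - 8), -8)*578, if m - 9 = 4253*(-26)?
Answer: -774272/7 ≈ -1.1061e+5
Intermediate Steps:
m = -110569 (m = 9 + 4253*(-26) = 9 - 110578 = -110569)
m - C(1/(-6 - 8), -8)*578 = -110569 - (-1/(-6 - 8))*578 = -110569 - (-1/(-14))*578 = -110569 - (-1*(-1/14))*578 = -110569 - 578/14 = -110569 - 1*289/7 = -110569 - 289/7 = -774272/7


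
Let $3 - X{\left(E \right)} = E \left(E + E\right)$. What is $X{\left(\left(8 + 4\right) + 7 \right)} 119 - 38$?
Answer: $-85599$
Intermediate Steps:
$X{\left(E \right)} = 3 - 2 E^{2}$ ($X{\left(E \right)} = 3 - E \left(E + E\right) = 3 - E 2 E = 3 - 2 E^{2}$)
$X{\left(\left(8 + 4\right) + 7 \right)} 119 - 38 = \left(3 - 2 \left(\left(8 + 4\right) + 7\right)^{2}\right) 119 - 38 = \left(3 - 2 \left(12 + 7\right)^{2}\right) 119 - 38 = \left(3 - 2 \cdot 19^{2}\right) 119 - 38 = \left(3 - 722\right) 119 - 38 = \left(-719\right) 119 - 38 = -85561 - 38 = -85599$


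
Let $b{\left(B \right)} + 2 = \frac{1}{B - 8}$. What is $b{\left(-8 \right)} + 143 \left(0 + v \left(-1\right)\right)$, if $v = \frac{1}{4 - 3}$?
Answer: $- \frac{2321}{16} \approx -145.06$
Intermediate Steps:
$v = 1$ ($v = 1^{-1} = 1$)
$b{\left(B \right)} = -2 + \frac{1}{-8 + B}$ ($b{\left(B \right)} = -2 + \frac{1}{B - 8} = -2 + \frac{1}{-8 + B}$)
$b{\left(-8 \right)} + 143 \left(0 + v \left(-1\right)\right) = \frac{17 - -16}{-8 - 8} + 143 \left(0 + 1 \left(-1\right)\right) = \frac{17 + 16}{-16} + 143 \left(0 - 1\right) = \left(- \frac{1}{16}\right) 33 + 143 \left(-1\right) = - \frac{33}{16} - 143 = - \frac{2321}{16}$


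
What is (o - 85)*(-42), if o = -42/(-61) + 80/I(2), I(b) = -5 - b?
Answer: 245286/61 ≈ 4021.1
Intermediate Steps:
o = -4586/427 (o = -42/(-61) + 80/(-5 - 1*2) = -42*(-1/61) + 80/(-5 - 2) = 42/61 + 80/(-7) = 42/61 + 80*(-1/7) = 42/61 - 80/7 = -4586/427 ≈ -10.740)
(o - 85)*(-42) = (-4586/427 - 85)*(-42) = -40881/427*(-42) = 245286/61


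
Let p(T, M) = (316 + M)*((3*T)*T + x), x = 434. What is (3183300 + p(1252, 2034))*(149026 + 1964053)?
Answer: 23360313176605600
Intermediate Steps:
p(T, M) = (316 + M)*(434 + 3*T**2) (p(T, M) = (316 + M)*((3*T)*T + 434) = (316 + M)*(3*T**2 + 434) = (316 + M)*(434 + 3*T**2))
(3183300 + p(1252, 2034))*(149026 + 1964053) = (3183300 + (137144 + 434*2034 + 948*1252**2 + 3*2034*1252**2))*(149026 + 1964053) = (3183300 + (137144 + 882756 + 948*1567504 + 3*2034*1567504))*2113079 = (3183300 + (137144 + 882756 + 1485993792 + 9564909408))*2113079 = (3183300 + 11051923100)*2113079 = 11055106400*2113079 = 23360313176605600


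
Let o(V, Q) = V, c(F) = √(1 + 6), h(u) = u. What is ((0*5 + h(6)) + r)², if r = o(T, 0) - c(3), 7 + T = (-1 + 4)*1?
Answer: (2 - √7)² ≈ 0.41699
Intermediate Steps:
T = -4 (T = -7 + (-1 + 4)*1 = -7 + 3*1 = -7 + 3 = -4)
c(F) = √7
r = -4 - √7 ≈ -6.6458
((0*5 + h(6)) + r)² = ((0*5 + 6) + (-4 - √7))² = ((0 + 6) + (-4 - √7))² = (6 + (-4 - √7))² = (2 - √7)²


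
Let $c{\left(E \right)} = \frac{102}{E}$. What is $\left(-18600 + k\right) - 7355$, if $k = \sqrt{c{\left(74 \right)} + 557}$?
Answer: $-25955 + \frac{2 \sqrt{191105}}{37} \approx -25931.0$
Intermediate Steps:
$k = \frac{2 \sqrt{191105}}{37}$ ($k = \sqrt{\frac{102}{74} + 557} = \sqrt{102 \cdot \frac{1}{74} + 557} = \sqrt{\frac{51}{37} + 557} = \sqrt{\frac{20660}{37}} = \frac{2 \sqrt{191105}}{37} \approx 23.63$)
$\left(-18600 + k\right) - 7355 = \left(-18600 + \frac{2 \sqrt{191105}}{37}\right) - 7355 = -25955 + \frac{2 \sqrt{191105}}{37}$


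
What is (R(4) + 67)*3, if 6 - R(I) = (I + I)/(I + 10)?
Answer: 1521/7 ≈ 217.29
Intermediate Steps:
R(I) = 6 - 2*I/(10 + I) (R(I) = 6 - (I + I)/(I + 10) = 6 - 2*I/(10 + I))
(R(4) + 67)*3 = (4*(15 + 4)/(10 + 4) + 67)*3 = (4*19/14 + 67)*3 = (4*(1/14)*19 + 67)*3 = (38/7 + 67)*3 = (507/7)*3 = 1521/7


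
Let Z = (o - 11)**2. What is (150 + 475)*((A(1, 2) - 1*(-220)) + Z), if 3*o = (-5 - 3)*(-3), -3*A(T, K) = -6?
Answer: 144375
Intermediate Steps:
A(T, K) = 2 (A(T, K) = -1/3*(-6) = 2)
o = 8 (o = ((-5 - 3)*(-3))/3 = (-8*(-3))/3 = (1/3)*24 = 8)
Z = 9 (Z = (8 - 11)**2 = (-3)**2 = 9)
(150 + 475)*((A(1, 2) - 1*(-220)) + Z) = (150 + 475)*((2 - 1*(-220)) + 9) = 625*((2 + 220) + 9) = 625*(222 + 9) = 625*231 = 144375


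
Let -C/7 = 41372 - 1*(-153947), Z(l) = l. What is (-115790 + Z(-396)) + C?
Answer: -1483419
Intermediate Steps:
C = -1367233 (C = -7*(41372 - 1*(-153947)) = -7*(41372 + 153947) = -7*195319 = -1367233)
(-115790 + Z(-396)) + C = (-115790 - 396) - 1367233 = -116186 - 1367233 = -1483419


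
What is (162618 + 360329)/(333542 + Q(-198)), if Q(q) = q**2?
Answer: 522947/372746 ≈ 1.4030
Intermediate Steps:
(162618 + 360329)/(333542 + Q(-198)) = (162618 + 360329)/(333542 + (-198)**2) = 522947/(333542 + 39204) = 522947/372746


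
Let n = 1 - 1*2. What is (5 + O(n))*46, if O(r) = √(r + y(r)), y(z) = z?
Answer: 230 + 46*I*√2 ≈ 230.0 + 65.054*I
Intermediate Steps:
n = -1 (n = 1 - 2 = -1)
O(r) = √2*√r (O(r) = √(r + r) = √(2*r) = √2*√r)
(5 + O(n))*46 = (5 + √2*√(-1))*46 = (5 + √2*I)*46 = (5 + I*√2)*46 = 230 + 46*I*√2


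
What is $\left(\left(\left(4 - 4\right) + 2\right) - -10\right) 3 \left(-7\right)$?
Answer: $-252$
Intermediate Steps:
$\left(\left(\left(4 - 4\right) + 2\right) - -10\right) 3 \left(-7\right) = \left(\left(0 + 2\right) + 10\right) 3 \left(-7\right) = \left(2 + 10\right) 3 \left(-7\right) = 12 \cdot 3 \left(-7\right) = 36 \left(-7\right) = -252$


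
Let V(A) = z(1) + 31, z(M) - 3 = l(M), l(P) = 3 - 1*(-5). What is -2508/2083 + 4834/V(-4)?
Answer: 4981943/43743 ≈ 113.89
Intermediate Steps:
l(P) = 8 (l(P) = 3 + 5 = 8)
z(M) = 11 (z(M) = 3 + 8 = 11)
V(A) = 42 (V(A) = 11 + 31 = 42)
-2508/2083 + 4834/V(-4) = -2508/2083 + 4834/42 = -2508*1/2083 + 4834*(1/42) = -2508/2083 + 2417/21 = 4981943/43743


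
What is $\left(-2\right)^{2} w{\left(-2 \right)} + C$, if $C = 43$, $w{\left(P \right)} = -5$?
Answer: $23$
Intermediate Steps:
$\left(-2\right)^{2} w{\left(-2 \right)} + C = \left(-2\right)^{2} \left(-5\right) + 43 = 4 \left(-5\right) + 43 = -20 + 43 = 23$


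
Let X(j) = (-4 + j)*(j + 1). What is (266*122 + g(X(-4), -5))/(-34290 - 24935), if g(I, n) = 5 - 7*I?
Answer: -32289/59225 ≈ -0.54519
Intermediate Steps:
X(j) = (1 + j)*(-4 + j) (X(j) = (-4 + j)*(1 + j) = (1 + j)*(-4 + j))
(266*122 + g(X(-4), -5))/(-34290 - 24935) = (266*122 + (5 - 7*(-4 + (-4)² - 3*(-4))))/(-34290 - 24935) = (32452 + (5 - 7*(-4 + 16 + 12)))/(-59225) = (32452 + (5 - 7*24))*(-1/59225) = (32452 + (5 - 168))*(-1/59225) = (32452 - 163)*(-1/59225) = 32289*(-1/59225) = -32289/59225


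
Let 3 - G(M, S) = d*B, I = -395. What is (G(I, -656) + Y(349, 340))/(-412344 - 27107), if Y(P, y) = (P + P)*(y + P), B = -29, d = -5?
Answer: -480780/439451 ≈ -1.0940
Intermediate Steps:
G(M, S) = -142 (G(M, S) = 3 - (-5)*(-29) = 3 - 1*145 = 3 - 145 = -142)
Y(P, y) = 2*P*(P + y) (Y(P, y) = (2*P)*(P + y) = 2*P*(P + y))
(G(I, -656) + Y(349, 340))/(-412344 - 27107) = (-142 + 2*349*(349 + 340))/(-412344 - 27107) = (-142 + 2*349*689)/(-439451) = (-142 + 480922)*(-1/439451) = 480780*(-1/439451) = -480780/439451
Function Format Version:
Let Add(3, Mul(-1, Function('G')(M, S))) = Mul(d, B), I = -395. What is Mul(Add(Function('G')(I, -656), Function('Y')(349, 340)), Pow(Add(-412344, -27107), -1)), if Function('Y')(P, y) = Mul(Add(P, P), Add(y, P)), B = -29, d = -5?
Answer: Rational(-480780, 439451) ≈ -1.0940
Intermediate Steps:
Function('G')(M, S) = -142 (Function('G')(M, S) = Add(3, Mul(-1, Mul(-5, -29))) = Add(3, Mul(-1, 145)) = Add(3, -145) = -142)
Function('Y')(P, y) = Mul(2, P, Add(P, y)) (Function('Y')(P, y) = Mul(Mul(2, P), Add(P, y)) = Mul(2, P, Add(P, y)))
Mul(Add(Function('G')(I, -656), Function('Y')(349, 340)), Pow(Add(-412344, -27107), -1)) = Mul(Add(-142, Mul(2, 349, Add(349, 340))), Pow(Add(-412344, -27107), -1)) = Mul(Add(-142, Mul(2, 349, 689)), Pow(-439451, -1)) = Mul(Add(-142, 480922), Rational(-1, 439451)) = Mul(480780, Rational(-1, 439451)) = Rational(-480780, 439451)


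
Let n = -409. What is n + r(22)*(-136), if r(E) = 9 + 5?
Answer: -2313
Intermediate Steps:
r(E) = 14
n + r(22)*(-136) = -409 + 14*(-136) = -409 - 1904 = -2313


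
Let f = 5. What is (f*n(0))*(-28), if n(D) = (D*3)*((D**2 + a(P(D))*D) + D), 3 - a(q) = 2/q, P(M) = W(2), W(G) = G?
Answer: 0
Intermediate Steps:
P(M) = 2
a(q) = 3 - 2/q
n(D) = 3*D*(D**2 + 3*D) (n(D) = (D*3)*((D**2 + (3 - 2/2)*D) + D) = (3*D)*((D**2 + (3 - 2*1/2)*D) + D) = (3*D)*((D**2 + (3 - 1)*D) + D) = (3*D)*((D**2 + 2*D) + D) = (3*D)*(D**2 + 3*D) = 3*D*(D**2 + 3*D))
(f*n(0))*(-28) = (5*(3*0**2*(3 + 0)))*(-28) = (5*(3*0*3))*(-28) = (5*0)*(-28) = 0*(-28) = 0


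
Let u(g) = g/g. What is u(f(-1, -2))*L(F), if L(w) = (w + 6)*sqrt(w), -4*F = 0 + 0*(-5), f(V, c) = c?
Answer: 0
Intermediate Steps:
F = 0 (F = -(0 + 0*(-5))/4 = -(0 + 0)/4 = -1/4*0 = 0)
L(w) = sqrt(w)*(6 + w) (L(w) = (6 + w)*sqrt(w) = sqrt(w)*(6 + w))
u(g) = 1
u(f(-1, -2))*L(F) = 1*(sqrt(0)*(6 + 0)) = 1*(0*6) = 1*0 = 0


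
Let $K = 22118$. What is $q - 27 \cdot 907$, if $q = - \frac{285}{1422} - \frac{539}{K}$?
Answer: $- \frac{64185841861}{2620983} \approx -24489.0$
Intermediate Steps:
$q = - \frac{589174}{2620983}$ ($q = - \frac{285}{1422} - \frac{539}{22118} = \left(-285\right) \frac{1}{1422} - \frac{539}{22118} = - \frac{95}{474} - \frac{539}{22118} = - \frac{589174}{2620983} \approx -0.22479$)
$q - 27 \cdot 907 = - \frac{589174}{2620983} - 27 \cdot 907 = - \frac{589174}{2620983} - 24489 = - \frac{64185841861}{2620983}$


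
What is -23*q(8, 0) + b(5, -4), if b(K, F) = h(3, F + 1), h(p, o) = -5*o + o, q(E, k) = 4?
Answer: -80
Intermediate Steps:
h(p, o) = -4*o
b(K, F) = -4 - 4*F (b(K, F) = -4*(F + 1) = -4*(1 + F) = -4 - 4*F)
-23*q(8, 0) + b(5, -4) = -23*4 + (-4 - 4*(-4)) = -92 + (-4 + 16) = -92 + 12 = -80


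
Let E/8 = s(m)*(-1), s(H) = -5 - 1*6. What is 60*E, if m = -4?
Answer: 5280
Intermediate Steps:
s(H) = -11 (s(H) = -5 - 6 = -11)
E = 88 (E = 8*(-11*(-1)) = 8*11 = 88)
60*E = 60*88 = 5280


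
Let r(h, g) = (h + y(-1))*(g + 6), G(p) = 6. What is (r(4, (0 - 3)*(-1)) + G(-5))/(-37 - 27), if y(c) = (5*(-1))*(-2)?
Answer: -33/16 ≈ -2.0625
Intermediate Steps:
y(c) = 10 (y(c) = -5*(-2) = 10)
r(h, g) = (6 + g)*(10 + h) (r(h, g) = (h + 10)*(g + 6) = (10 + h)*(6 + g) = (6 + g)*(10 + h))
(r(4, (0 - 3)*(-1)) + G(-5))/(-37 - 27) = ((60 + 6*4 + 10*((0 - 3)*(-1)) + ((0 - 3)*(-1))*4) + 6)/(-37 - 27) = ((60 + 24 + 10*(-3*(-1)) - 3*(-1)*4) + 6)/(-64) = -((60 + 24 + 10*3 + 3*4) + 6)/64 = -((60 + 24 + 30 + 12) + 6)/64 = -(126 + 6)/64 = -1/64*132 = -33/16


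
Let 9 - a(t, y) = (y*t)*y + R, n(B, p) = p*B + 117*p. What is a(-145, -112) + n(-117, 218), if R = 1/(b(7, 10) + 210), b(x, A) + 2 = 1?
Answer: 380147800/209 ≈ 1.8189e+6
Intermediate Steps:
b(x, A) = -1 (b(x, A) = -2 + 1 = -1)
n(B, p) = 117*p + B*p (n(B, p) = B*p + 117*p = 117*p + B*p)
R = 1/209 (R = 1/(-1 + 210) = 1/209 ≈ 0.0047847)
a(t, y) = 1880/209 - t*y**2 (a(t, y) = 9 - ((y*t)*y + 1/209) = 9 - ((t*y)*y + 1/209) = 9 - (t*y**2 + 1/209) = 9 - (1/209 + t*y**2) = 9 + (-1/209 - t*y**2) = 1880/209 - t*y**2)
a(-145, -112) + n(-117, 218) = (1880/209 - 1*(-145)*(-112)**2) + 218*(117 - 117) = (1880/209 - 1*(-145)*12544) + 218*0 = (1880/209 + 1818880) + 0 = 380147800/209 + 0 = 380147800/209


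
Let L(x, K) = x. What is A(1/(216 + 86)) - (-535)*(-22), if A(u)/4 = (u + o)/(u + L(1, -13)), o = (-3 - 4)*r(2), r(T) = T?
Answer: -1194406/101 ≈ -11826.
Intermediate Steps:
o = -14 (o = (-3 - 4)*2 = -7*2 = -14)
A(u) = 4*(-14 + u)/(1 + u) (A(u) = 4*((u - 14)/(u + 1)) = 4*((-14 + u)/(1 + u)) = 4*(-14 + u)/(1 + u))
A(1/(216 + 86)) - (-535)*(-22) = 4*(-14 + 1/(216 + 86))/(1 + 1/(216 + 86)) - (-535)*(-22) = 4*(-14 + 1/302)/(1 + 1/302) - 107*110 = 4*(-14 + 1/302)/(1 + 1/302) - 11770 = 4*(-4227/302)/(303/302) - 11770 = 4*(302/303)*(-4227/302) - 11770 = -5636/101 - 11770 = -1194406/101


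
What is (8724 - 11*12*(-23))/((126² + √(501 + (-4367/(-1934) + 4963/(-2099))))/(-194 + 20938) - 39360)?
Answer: -808551864072718924354560/2706120966081566213371579 - 243949440*√8254357234989362/2706120966081566213371579 ≈ -0.29879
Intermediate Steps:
(8724 - 11*12*(-23))/((126² + √(501 + (-4367/(-1934) + 4963/(-2099))))/(-194 + 20938) - 39360) = (8724 - 132*(-23))/((15876 + √(501 + (-4367*(-1/1934) + 4963*(-1/2099))))/20744 - 39360) = (8724 + 3036)/((15876 + √(501 + (4367/1934 - 4963/2099)))*(1/20744) - 39360) = 11760/((15876 + √(501 - 432109/4059466))*(1/20744) - 39360) = 11760/((15876 + √(2033360357/4059466))*(1/20744) - 39360) = 11760/((15876 + √8254357234989362/4059466)*(1/20744) - 39360) = 11760/((3969/5186 + √8254357234989362/84209562704) - 39360) = 11760/(-204116991/5186 + √8254357234989362/84209562704)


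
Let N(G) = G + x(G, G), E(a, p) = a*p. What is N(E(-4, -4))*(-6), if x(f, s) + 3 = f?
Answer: -174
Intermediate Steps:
x(f, s) = -3 + f
N(G) = -3 + 2*G (N(G) = G + (-3 + G) = -3 + 2*G)
N(E(-4, -4))*(-6) = (-3 + 2*(-4*(-4)))*(-6) = (-3 + 2*16)*(-6) = (-3 + 32)*(-6) = 29*(-6) = -174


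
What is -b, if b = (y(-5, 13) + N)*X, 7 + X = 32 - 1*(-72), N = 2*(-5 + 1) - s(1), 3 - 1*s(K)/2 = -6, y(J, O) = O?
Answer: 1261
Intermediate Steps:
s(K) = 18 (s(K) = 6 - 2*(-6) = 6 + 12 = 18)
N = -26 (N = 2*(-5 + 1) - 1*18 = 2*(-4) - 18 = -8 - 18 = -26)
X = 97 (X = -7 + (32 - 1*(-72)) = -7 + (32 + 72) = -7 + 104 = 97)
b = -1261 (b = (13 - 26)*97 = -13*97 = -1261)
-b = -1*(-1261) = 1261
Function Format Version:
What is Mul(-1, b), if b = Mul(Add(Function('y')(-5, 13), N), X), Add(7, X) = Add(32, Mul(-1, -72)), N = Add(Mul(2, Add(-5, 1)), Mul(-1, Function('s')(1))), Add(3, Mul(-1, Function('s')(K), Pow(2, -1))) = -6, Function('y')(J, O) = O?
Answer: 1261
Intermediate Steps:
Function('s')(K) = 18 (Function('s')(K) = Add(6, Mul(-2, -6)) = Add(6, 12) = 18)
N = -26 (N = Add(Mul(2, Add(-5, 1)), Mul(-1, 18)) = Add(Mul(2, -4), -18) = Add(-8, -18) = -26)
X = 97 (X = Add(-7, Add(32, Mul(-1, -72))) = Add(-7, Add(32, 72)) = Add(-7, 104) = 97)
b = -1261 (b = Mul(Add(13, -26), 97) = Mul(-13, 97) = -1261)
Mul(-1, b) = Mul(-1, -1261) = 1261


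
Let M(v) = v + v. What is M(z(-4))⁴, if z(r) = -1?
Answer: 16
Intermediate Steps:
M(v) = 2*v
M(z(-4))⁴ = (2*(-1))⁴ = (-2)⁴ = 16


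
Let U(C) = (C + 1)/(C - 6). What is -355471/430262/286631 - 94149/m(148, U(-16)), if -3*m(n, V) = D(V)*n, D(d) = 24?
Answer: 5805529692530657/73009244974624 ≈ 79.518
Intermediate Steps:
U(C) = (1 + C)/(-6 + C)
m(n, V) = -8*n
-355471/430262/286631 - 94149/m(148, U(-16)) = -355471/430262/286631 - 94149/((-8*148)) = -355471*1/430262*(1/286631) - 94149/(-1184) = -355471/430262*1/286631 - 94149*(-1/1184) = -355471/123326427322 + 94149/1184 = 5805529692530657/73009244974624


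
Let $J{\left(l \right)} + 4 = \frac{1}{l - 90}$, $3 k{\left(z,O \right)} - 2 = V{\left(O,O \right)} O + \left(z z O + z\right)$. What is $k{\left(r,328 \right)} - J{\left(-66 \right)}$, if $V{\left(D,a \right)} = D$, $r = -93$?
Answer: $\frac{153107605}{156} \approx 9.8146 \cdot 10^{5}$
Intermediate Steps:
$k{\left(z,O \right)} = \frac{2}{3} + \frac{z}{3} + \frac{O^{2}}{3} + \frac{O z^{2}}{3}$ ($k{\left(z,O \right)} = \frac{2}{3} + \frac{O O + \left(z z O + z\right)}{3} = \frac{2}{3} + \frac{O^{2} + \left(z^{2} O + z\right)}{3} = \frac{2}{3} + \frac{O^{2} + \left(O z^{2} + z\right)}{3} = \frac{2}{3} + \frac{O^{2} + \left(z + O z^{2}\right)}{3} = \frac{2}{3} + \frac{z + O^{2} + O z^{2}}{3} = \frac{2}{3} + \left(\frac{z}{3} + \frac{O^{2}}{3} + \frac{O z^{2}}{3}\right) = \frac{2}{3} + \frac{z}{3} + \frac{O^{2}}{3} + \frac{O z^{2}}{3}$)
$J{\left(l \right)} = -4 + \frac{1}{-90 + l}$ ($J{\left(l \right)} = -4 + \frac{1}{l - 90} = -4 + \frac{1}{-90 + l}$)
$k{\left(r,328 \right)} - J{\left(-66 \right)} = \left(\frac{2}{3} + \frac{1}{3} \left(-93\right) + \frac{328^{2}}{3} + \frac{1}{3} \cdot 328 \left(-93\right)^{2}\right) - \frac{361 - -264}{-90 - 66} = \left(\frac{2}{3} - 31 + \frac{1}{3} \cdot 107584 + \frac{1}{3} \cdot 328 \cdot 8649\right) - \frac{361 + 264}{-156} = \left(\frac{2}{3} - 31 + \frac{107584}{3} + 945624\right) - \left(- \frac{1}{156}\right) 625 = 981455 - - \frac{625}{156} = 981455 + \frac{625}{156} = \frac{153107605}{156}$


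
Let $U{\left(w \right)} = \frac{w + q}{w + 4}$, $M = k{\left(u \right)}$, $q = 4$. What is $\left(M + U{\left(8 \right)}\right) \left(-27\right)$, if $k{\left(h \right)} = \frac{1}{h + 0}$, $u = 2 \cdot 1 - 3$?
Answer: $0$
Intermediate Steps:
$u = -1$ ($u = 2 - 3 = -1$)
$k{\left(h \right)} = \frac{1}{h}$
$M = -1$ ($M = \frac{1}{-1} = -1$)
$U{\left(w \right)} = 1$ ($U{\left(w \right)} = \frac{w + 4}{w + 4} = \frac{4 + w}{4 + w} = 1$)
$\left(M + U{\left(8 \right)}\right) \left(-27\right) = \left(-1 + 1\right) \left(-27\right) = 0 \left(-27\right) = 0$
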